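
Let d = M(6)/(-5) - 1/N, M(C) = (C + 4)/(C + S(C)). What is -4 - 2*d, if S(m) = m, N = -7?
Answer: -83/21 ≈ -3.9524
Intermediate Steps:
M(C) = (4 + C)/(2*C) (M(C) = (C + 4)/(C + C) = (4 + C)/((2*C)) = (4 + C)*(1/(2*C)) = (4 + C)/(2*C))
d = -1/42 (d = ((½)*(4 + 6)/6)/(-5) - 1/(-7) = ((½)*(⅙)*10)*(-⅕) - 1*(-⅐) = (⅚)*(-⅕) + ⅐ = -⅙ + ⅐ = -1/42 ≈ -0.023810)
-4 - 2*d = -4 - 2*(-1/42) = -4 + 1/21 = -83/21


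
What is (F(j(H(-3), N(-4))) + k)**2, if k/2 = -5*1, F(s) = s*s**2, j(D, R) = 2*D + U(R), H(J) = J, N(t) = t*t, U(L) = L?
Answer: 980100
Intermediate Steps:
N(t) = t**2
j(D, R) = R + 2*D (j(D, R) = 2*D + R = R + 2*D)
F(s) = s**3
k = -10 (k = 2*(-5*1) = 2*(-5) = -10)
(F(j(H(-3), N(-4))) + k)**2 = (((-4)**2 + 2*(-3))**3 - 10)**2 = ((16 - 6)**3 - 10)**2 = (10**3 - 10)**2 = (1000 - 10)**2 = 990**2 = 980100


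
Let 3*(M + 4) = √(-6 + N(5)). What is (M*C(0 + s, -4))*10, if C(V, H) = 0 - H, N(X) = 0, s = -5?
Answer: -160 + 40*I*√6/3 ≈ -160.0 + 32.66*I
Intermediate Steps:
C(V, H) = -H
M = -4 + I*√6/3 (M = -4 + √(-6 + 0)/3 = -4 + √(-6)/3 = -4 + (I*√6)/3 = -4 + I*√6/3 ≈ -4.0 + 0.8165*I)
(M*C(0 + s, -4))*10 = ((-4 + I*√6/3)*(-1*(-4)))*10 = ((-4 + I*√6/3)*4)*10 = (-16 + 4*I*√6/3)*10 = -160 + 40*I*√6/3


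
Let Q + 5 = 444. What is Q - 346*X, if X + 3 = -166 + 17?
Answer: 53031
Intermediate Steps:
X = -152 (X = -3 + (-166 + 17) = -3 - 149 = -152)
Q = 439 (Q = -5 + 444 = 439)
Q - 346*X = 439 - 346*(-152) = 439 + 52592 = 53031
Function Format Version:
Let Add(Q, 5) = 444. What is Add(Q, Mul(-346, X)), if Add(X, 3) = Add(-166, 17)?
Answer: 53031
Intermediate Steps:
X = -152 (X = Add(-3, Add(-166, 17)) = Add(-3, -149) = -152)
Q = 439 (Q = Add(-5, 444) = 439)
Add(Q, Mul(-346, X)) = Add(439, Mul(-346, -152)) = Add(439, 52592) = 53031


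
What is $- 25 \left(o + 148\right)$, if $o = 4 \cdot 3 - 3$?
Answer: $-3925$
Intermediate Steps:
$o = 9$ ($o = 12 - 3 = 9$)
$- 25 \left(o + 148\right) = - 25 \left(9 + 148\right) = \left(-25\right) 157 = -3925$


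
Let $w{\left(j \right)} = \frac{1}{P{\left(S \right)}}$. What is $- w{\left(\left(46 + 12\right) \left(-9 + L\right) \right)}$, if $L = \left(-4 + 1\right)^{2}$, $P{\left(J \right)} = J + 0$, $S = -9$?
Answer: $\frac{1}{9} \approx 0.11111$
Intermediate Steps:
$P{\left(J \right)} = J$
$L = 9$ ($L = \left(-3\right)^{2} = 9$)
$w{\left(j \right)} = - \frac{1}{9}$ ($w{\left(j \right)} = \frac{1}{-9} = - \frac{1}{9}$)
$- w{\left(\left(46 + 12\right) \left(-9 + L\right) \right)} = \left(-1\right) \left(- \frac{1}{9}\right) = \frac{1}{9}$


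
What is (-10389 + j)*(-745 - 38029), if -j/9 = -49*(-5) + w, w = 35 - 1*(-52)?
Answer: 518679798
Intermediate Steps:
w = 87 (w = 35 + 52 = 87)
j = -2988 (j = -9*(-49*(-5) + 87) = -9*(245 + 87) = -9*332 = -2988)
(-10389 + j)*(-745 - 38029) = (-10389 - 2988)*(-745 - 38029) = -13377*(-38774) = 518679798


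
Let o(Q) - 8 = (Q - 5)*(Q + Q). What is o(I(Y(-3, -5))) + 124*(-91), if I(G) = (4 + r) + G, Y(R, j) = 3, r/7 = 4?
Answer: -9176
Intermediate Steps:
r = 28 (r = 7*4 = 28)
I(G) = 32 + G (I(G) = (4 + 28) + G = 32 + G)
o(Q) = 8 + 2*Q*(-5 + Q) (o(Q) = 8 + (Q - 5)*(Q + Q) = 8 + (-5 + Q)*(2*Q) = 8 + 2*Q*(-5 + Q))
o(I(Y(-3, -5))) + 124*(-91) = (8 - 10*(32 + 3) + 2*(32 + 3)²) + 124*(-91) = (8 - 10*35 + 2*35²) - 11284 = (8 - 350 + 2*1225) - 11284 = (8 - 350 + 2450) - 11284 = 2108 - 11284 = -9176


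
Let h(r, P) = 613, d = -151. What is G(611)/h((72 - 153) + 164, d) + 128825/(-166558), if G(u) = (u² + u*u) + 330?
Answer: 124335192651/102100054 ≈ 1217.8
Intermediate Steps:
G(u) = 330 + 2*u² (G(u) = (u² + u²) + 330 = 2*u² + 330 = 330 + 2*u²)
G(611)/h((72 - 153) + 164, d) + 128825/(-166558) = (330 + 2*611²)/613 + 128825/(-166558) = (330 + 2*373321)*(1/613) + 128825*(-1/166558) = (330 + 746642)*(1/613) - 128825/166558 = 746972*(1/613) - 128825/166558 = 746972/613 - 128825/166558 = 124335192651/102100054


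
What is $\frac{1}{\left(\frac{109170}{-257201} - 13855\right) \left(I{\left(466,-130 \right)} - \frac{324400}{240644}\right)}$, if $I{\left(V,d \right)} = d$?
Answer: $\frac{15473469361}{28159903464420750} \approx 5.4949 \cdot 10^{-7}$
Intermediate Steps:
$\frac{1}{\left(\frac{109170}{-257201} - 13855\right) \left(I{\left(466,-130 \right)} - \frac{324400}{240644}\right)} = \frac{1}{\left(\frac{109170}{-257201} - 13855\right) \left(-130 - \frac{324400}{240644}\right)} = \frac{1}{\left(109170 \left(- \frac{1}{257201}\right) - 13855\right) \left(-130 - \frac{81100}{60161}\right)} = \frac{1}{\left(- \frac{109170}{257201} - 13855\right) \left(-130 - \frac{81100}{60161}\right)} = \frac{1}{\left(- \frac{3563629025}{257201}\right) \left(- \frac{7902030}{60161}\right)} = \frac{1}{\frac{28159903464420750}{15473469361}} = \frac{15473469361}{28159903464420750}$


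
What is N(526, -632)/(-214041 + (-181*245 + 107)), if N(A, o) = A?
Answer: -526/258279 ≈ -0.0020366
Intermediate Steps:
N(526, -632)/(-214041 + (-181*245 + 107)) = 526/(-214041 + (-181*245 + 107)) = 526/(-214041 + (-44345 + 107)) = 526/(-214041 - 44238) = 526/(-258279) = 526*(-1/258279) = -526/258279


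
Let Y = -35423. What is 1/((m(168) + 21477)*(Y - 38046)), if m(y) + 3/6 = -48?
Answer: -2/3148660933 ≈ -6.3519e-10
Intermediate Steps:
m(y) = -97/2 (m(y) = -1/2 - 48 = -97/2)
1/((m(168) + 21477)*(Y - 38046)) = 1/((-97/2 + 21477)*(-35423 - 38046)) = 1/((42857/2)*(-73469)) = 1/(-3148660933/2) = -2/3148660933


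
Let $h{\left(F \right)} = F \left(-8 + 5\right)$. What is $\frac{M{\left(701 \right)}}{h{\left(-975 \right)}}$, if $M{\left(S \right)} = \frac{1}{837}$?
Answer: $\frac{1}{2448225} \approx 4.0846 \cdot 10^{-7}$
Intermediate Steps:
$M{\left(S \right)} = \frac{1}{837}$
$h{\left(F \right)} = - 3 F$ ($h{\left(F \right)} = F \left(-3\right) = - 3 F$)
$\frac{M{\left(701 \right)}}{h{\left(-975 \right)}} = \frac{1}{837 \left(\left(-3\right) \left(-975\right)\right)} = \frac{1}{837 \cdot 2925} = \frac{1}{837} \cdot \frac{1}{2925} = \frac{1}{2448225}$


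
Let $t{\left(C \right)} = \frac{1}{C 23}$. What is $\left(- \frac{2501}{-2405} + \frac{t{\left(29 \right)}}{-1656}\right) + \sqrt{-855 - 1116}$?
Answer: $\frac{2762482147}{2656447560} + 3 i \sqrt{219} \approx 1.0399 + 44.396 i$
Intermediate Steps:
$t{\left(C \right)} = \frac{1}{23 C}$
$\left(- \frac{2501}{-2405} + \frac{t{\left(29 \right)}}{-1656}\right) + \sqrt{-855 - 1116} = \left(- \frac{2501}{-2405} + \frac{\frac{1}{23} \cdot \frac{1}{29}}{-1656}\right) + \sqrt{-855 - 1116} = \left(\left(-2501\right) \left(- \frac{1}{2405}\right) + \frac{1}{23} \cdot \frac{1}{29} \left(- \frac{1}{1656}\right)\right) + \sqrt{-1971} = \left(\frac{2501}{2405} + \frac{1}{667} \left(- \frac{1}{1656}\right)\right) + 3 i \sqrt{219} = \left(\frac{2501}{2405} - \frac{1}{1104552}\right) + 3 i \sqrt{219} = \frac{2762482147}{2656447560} + 3 i \sqrt{219}$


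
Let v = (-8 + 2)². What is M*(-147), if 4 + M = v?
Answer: -4704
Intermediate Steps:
v = 36 (v = (-6)² = 36)
M = 32 (M = -4 + 36 = 32)
M*(-147) = 32*(-147) = -4704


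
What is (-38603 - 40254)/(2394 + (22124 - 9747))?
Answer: -78857/14771 ≈ -5.3386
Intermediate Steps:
(-38603 - 40254)/(2394 + (22124 - 9747)) = -78857/(2394 + 12377) = -78857/14771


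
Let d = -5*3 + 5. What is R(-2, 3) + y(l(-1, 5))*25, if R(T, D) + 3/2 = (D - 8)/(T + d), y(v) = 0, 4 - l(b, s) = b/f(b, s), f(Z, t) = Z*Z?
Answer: -13/12 ≈ -1.0833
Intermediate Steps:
f(Z, t) = Z²
l(b, s) = 4 - 1/b (l(b, s) = 4 - b/(b²) = 4 - b/b² = 4 - 1/b)
d = -10 (d = -15 + 5 = -10)
R(T, D) = -3/2 + (-8 + D)/(-10 + T) (R(T, D) = -3/2 + (D - 8)/(T - 10) = -3/2 + (-8 + D)/(-10 + T))
R(-2, 3) + y(l(-1, 5))*25 = (7 + 3 - 3/2*(-2))/(-10 - 2) + 0*25 = (7 + 3 + 3)/(-12) + 0 = -1/12*13 + 0 = -13/12 + 0 = -13/12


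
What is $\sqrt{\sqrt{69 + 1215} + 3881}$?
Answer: $\sqrt{3881 + 2 \sqrt{321}} \approx 62.585$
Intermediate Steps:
$\sqrt{\sqrt{69 + 1215} + 3881} = \sqrt{\sqrt{1284} + 3881} = \sqrt{2 \sqrt{321} + 3881} = \sqrt{3881 + 2 \sqrt{321}}$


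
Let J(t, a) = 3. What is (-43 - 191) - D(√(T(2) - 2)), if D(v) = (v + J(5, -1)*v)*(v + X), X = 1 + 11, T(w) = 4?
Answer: -242 - 48*√2 ≈ -309.88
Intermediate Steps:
X = 12
D(v) = 4*v*(12 + v) (D(v) = (v + 3*v)*(v + 12) = (4*v)*(12 + v) = 4*v*(12 + v))
(-43 - 191) - D(√(T(2) - 2)) = (-43 - 191) - 4*√(4 - 2)*(12 + √(4 - 2)) = -234 - 4*√2*(12 + √2)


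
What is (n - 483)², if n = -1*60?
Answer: 294849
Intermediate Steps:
n = -60
(n - 483)² = (-60 - 483)² = (-543)² = 294849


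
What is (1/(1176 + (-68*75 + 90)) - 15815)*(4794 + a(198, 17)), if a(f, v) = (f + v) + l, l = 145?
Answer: -52085216749/639 ≈ -8.1511e+7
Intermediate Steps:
a(f, v) = 145 + f + v (a(f, v) = (f + v) + 145 = 145 + f + v)
(1/(1176 + (-68*75 + 90)) - 15815)*(4794 + a(198, 17)) = (1/(1176 + (-68*75 + 90)) - 15815)*(4794 + (145 + 198 + 17)) = (1/(1176 + (-5100 + 90)) - 15815)*(4794 + 360) = (1/(1176 - 5010) - 15815)*5154 = (1/(-3834) - 15815)*5154 = (-1/3834 - 15815)*5154 = -60634711/3834*5154 = -52085216749/639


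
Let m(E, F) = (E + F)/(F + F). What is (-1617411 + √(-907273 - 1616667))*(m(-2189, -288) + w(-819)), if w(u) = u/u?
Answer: -1645985261/192 + 3053*I*√630985/288 ≈ -8.5728e+6 + 8420.6*I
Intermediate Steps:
w(u) = 1
m(E, F) = (E + F)/(2*F) (m(E, F) = (E + F)/((2*F)) = (E + F)*(1/(2*F)) = (E + F)/(2*F))
(-1617411 + √(-907273 - 1616667))*(m(-2189, -288) + w(-819)) = (-1617411 + √(-907273 - 1616667))*((½)*(-2189 - 288)/(-288) + 1) = (-1617411 + √(-2523940))*((½)*(-1/288)*(-2477) + 1) = (-1617411 + 2*I*√630985)*(2477/576 + 1) = (-1617411 + 2*I*√630985)*(3053/576) = -1645985261/192 + 3053*I*√630985/288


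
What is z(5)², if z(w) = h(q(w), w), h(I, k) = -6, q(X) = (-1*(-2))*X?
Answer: 36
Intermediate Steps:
q(X) = 2*X
z(w) = -6
z(5)² = (-6)² = 36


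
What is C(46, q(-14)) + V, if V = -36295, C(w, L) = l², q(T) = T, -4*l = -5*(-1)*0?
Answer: -36295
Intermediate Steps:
l = 0 (l = -(-5*(-1))*0/4 = -5*0/4 = -¼*0 = 0)
C(w, L) = 0 (C(w, L) = 0² = 0)
C(46, q(-14)) + V = 0 - 36295 = -36295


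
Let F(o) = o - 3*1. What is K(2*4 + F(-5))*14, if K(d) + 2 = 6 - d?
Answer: 56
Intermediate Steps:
F(o) = -3 + o (F(o) = o - 3 = -3 + o)
K(d) = 4 - d (K(d) = -2 + (6 - d) = 4 - d)
K(2*4 + F(-5))*14 = (4 - (2*4 + (-3 - 5)))*14 = (4 - (8 - 8))*14 = (4 - 1*0)*14 = (4 + 0)*14 = 4*14 = 56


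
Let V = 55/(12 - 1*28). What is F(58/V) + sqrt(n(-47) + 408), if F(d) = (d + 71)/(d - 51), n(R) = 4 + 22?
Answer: -2977/3733 + sqrt(434) ≈ 20.035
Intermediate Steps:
n(R) = 26
V = -55/16 (V = 55/(12 - 28) = 55/(-16) = 55*(-1/16) = -55/16 ≈ -3.4375)
F(d) = (71 + d)/(-51 + d)
F(58/V) + sqrt(n(-47) + 408) = (71 + 58/(-55/16))/(-51 + 58/(-55/16)) + sqrt(26 + 408) = (71 + 58*(-16/55))/(-51 + 58*(-16/55)) + sqrt(434) = (71 - 928/55)/(-51 - 928/55) + sqrt(434) = (2977/55)/(-3733/55) + sqrt(434) = -55/3733*2977/55 + sqrt(434) = -2977/3733 + sqrt(434)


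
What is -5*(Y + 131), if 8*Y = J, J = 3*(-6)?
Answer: -2575/4 ≈ -643.75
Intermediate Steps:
J = -18
Y = -9/4 (Y = (⅛)*(-18) = -9/4 ≈ -2.2500)
-5*(Y + 131) = -5*(-9/4 + 131) = -5*515/4 = -2575/4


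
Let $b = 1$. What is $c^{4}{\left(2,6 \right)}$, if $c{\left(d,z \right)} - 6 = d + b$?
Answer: $6561$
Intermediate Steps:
$c{\left(d,z \right)} = 7 + d$ ($c{\left(d,z \right)} = 6 + \left(d + 1\right) = 6 + \left(1 + d\right) = 7 + d$)
$c^{4}{\left(2,6 \right)} = \left(7 + 2\right)^{4} = 9^{4} = 6561$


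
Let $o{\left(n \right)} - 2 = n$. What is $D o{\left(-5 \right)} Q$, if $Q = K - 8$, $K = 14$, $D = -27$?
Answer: $486$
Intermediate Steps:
$o{\left(n \right)} = 2 + n$
$Q = 6$ ($Q = 14 - 8 = 6$)
$D o{\left(-5 \right)} Q = - 27 \left(2 - 5\right) 6 = \left(-27\right) \left(-3\right) 6 = 81 \cdot 6 = 486$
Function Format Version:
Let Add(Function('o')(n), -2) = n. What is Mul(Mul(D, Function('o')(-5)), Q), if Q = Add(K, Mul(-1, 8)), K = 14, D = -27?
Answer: 486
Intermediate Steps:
Function('o')(n) = Add(2, n)
Q = 6 (Q = Add(14, Mul(-1, 8)) = Add(14, -8) = 6)
Mul(Mul(D, Function('o')(-5)), Q) = Mul(Mul(-27, Add(2, -5)), 6) = Mul(Mul(-27, -3), 6) = Mul(81, 6) = 486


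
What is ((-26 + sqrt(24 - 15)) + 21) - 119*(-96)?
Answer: 11422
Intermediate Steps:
((-26 + sqrt(24 - 15)) + 21) - 119*(-96) = ((-26 + sqrt(9)) + 21) + 11424 = ((-26 + 3) + 21) + 11424 = (-23 + 21) + 11424 = -2 + 11424 = 11422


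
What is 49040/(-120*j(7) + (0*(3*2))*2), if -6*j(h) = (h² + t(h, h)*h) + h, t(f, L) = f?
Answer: 2452/105 ≈ 23.352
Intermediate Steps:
j(h) = -h²/3 - h/6 (j(h) = -((h² + h*h) + h)/6 = -((h² + h²) + h)/6 = -(2*h² + h)/6 = -(h + 2*h²)/6 = -h²/3 - h/6)
49040/(-120*j(7) + (0*(3*2))*2) = 49040/(-(-20)*7*(1 + 2*7) + (0*(3*2))*2) = 49040/(-(-20)*7*(1 + 14) + (0*6)*2) = 49040/(-(-20)*7*15 + 0*2) = 49040/(-120*(-35/2) + 0) = 49040/(2100 + 0) = 49040/2100 = 49040*(1/2100) = 2452/105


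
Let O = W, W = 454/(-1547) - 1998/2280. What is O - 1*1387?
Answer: -816049491/587860 ≈ -1388.2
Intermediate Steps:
W = -687671/587860 (W = 454*(-1/1547) - 1998*1/2280 = -454/1547 - 333/380 = -687671/587860 ≈ -1.1698)
O = -687671/587860 ≈ -1.1698
O - 1*1387 = -687671/587860 - 1*1387 = -687671/587860 - 1387 = -816049491/587860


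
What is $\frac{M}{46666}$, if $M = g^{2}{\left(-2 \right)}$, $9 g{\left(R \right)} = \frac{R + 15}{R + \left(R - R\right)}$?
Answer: $\frac{169}{15119784} \approx 1.1177 \cdot 10^{-5}$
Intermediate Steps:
$g{\left(R \right)} = \frac{15 + R}{9 R}$ ($g{\left(R \right)} = \frac{\left(R + 15\right) \frac{1}{R + \left(R - R\right)}}{9} = \frac{\left(15 + R\right) \frac{1}{R + 0}}{9} = \frac{\left(15 + R\right) \frac{1}{R}}{9} = \frac{\frac{1}{R} \left(15 + R\right)}{9} = \frac{15 + R}{9 R}$)
$M = \frac{169}{324}$ ($M = \left(\frac{15 - 2}{9 \left(-2\right)}\right)^{2} = \left(\frac{1}{9} \left(- \frac{1}{2}\right) 13\right)^{2} = \left(- \frac{13}{18}\right)^{2} = \frac{169}{324} \approx 0.5216$)
$\frac{M}{46666} = \frac{169}{324 \cdot 46666} = \frac{169}{324} \cdot \frac{1}{46666} = \frac{169}{15119784}$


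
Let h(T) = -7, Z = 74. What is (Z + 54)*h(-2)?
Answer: -896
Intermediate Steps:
(Z + 54)*h(-2) = (74 + 54)*(-7) = 128*(-7) = -896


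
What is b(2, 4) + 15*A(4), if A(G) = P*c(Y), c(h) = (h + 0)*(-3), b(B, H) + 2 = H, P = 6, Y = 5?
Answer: -1348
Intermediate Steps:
b(B, H) = -2 + H
c(h) = -3*h (c(h) = h*(-3) = -3*h)
A(G) = -90 (A(G) = 6*(-3*5) = 6*(-15) = -90)
b(2, 4) + 15*A(4) = (-2 + 4) + 15*(-90) = 2 - 1350 = -1348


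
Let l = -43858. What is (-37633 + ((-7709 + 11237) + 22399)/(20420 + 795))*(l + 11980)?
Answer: 25450061679504/21215 ≈ 1.1996e+9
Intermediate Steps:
(-37633 + ((-7709 + 11237) + 22399)/(20420 + 795))*(l + 11980) = (-37633 + ((-7709 + 11237) + 22399)/(20420 + 795))*(-43858 + 11980) = (-37633 + (3528 + 22399)/21215)*(-31878) = (-37633 + 25927*(1/21215))*(-31878) = (-37633 + 25927/21215)*(-31878) = -798358168/21215*(-31878) = 25450061679504/21215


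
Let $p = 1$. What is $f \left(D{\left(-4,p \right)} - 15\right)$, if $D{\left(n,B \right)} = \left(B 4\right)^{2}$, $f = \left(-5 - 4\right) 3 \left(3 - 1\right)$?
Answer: $-54$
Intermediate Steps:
$f = -54$ ($f = \left(-9\right) 3 \cdot 2 = \left(-27\right) 2 = -54$)
$D{\left(n,B \right)} = 16 B^{2}$ ($D{\left(n,B \right)} = \left(4 B\right)^{2} = 16 B^{2}$)
$f \left(D{\left(-4,p \right)} - 15\right) = - 54 \left(16 \cdot 1^{2} - 15\right) = - 54 \left(16 \cdot 1 - 15\right) = - 54 \left(16 - 15\right) = \left(-54\right) 1 = -54$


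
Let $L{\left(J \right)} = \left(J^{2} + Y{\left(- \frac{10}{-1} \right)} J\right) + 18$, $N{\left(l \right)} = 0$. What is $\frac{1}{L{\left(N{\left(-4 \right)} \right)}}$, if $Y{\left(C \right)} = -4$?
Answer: $\frac{1}{18} \approx 0.055556$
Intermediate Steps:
$L{\left(J \right)} = 18 + J^{2} - 4 J$ ($L{\left(J \right)} = \left(J^{2} - 4 J\right) + 18 = 18 + J^{2} - 4 J$)
$\frac{1}{L{\left(N{\left(-4 \right)} \right)}} = \frac{1}{18 + 0^{2} - 0} = \frac{1}{18 + 0 + 0} = \frac{1}{18}$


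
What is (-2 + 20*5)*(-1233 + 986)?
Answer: -24206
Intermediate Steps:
(-2 + 20*5)*(-1233 + 986) = (-2 + 100)*(-247) = 98*(-247) = -24206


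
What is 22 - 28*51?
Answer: -1406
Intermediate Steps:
22 - 28*51 = 22 - 1428 = -1406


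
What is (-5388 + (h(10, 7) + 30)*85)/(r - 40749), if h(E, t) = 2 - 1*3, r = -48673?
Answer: 2923/89422 ≈ 0.032688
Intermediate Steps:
h(E, t) = -1 (h(E, t) = 2 - 3 = -1)
(-5388 + (h(10, 7) + 30)*85)/(r - 40749) = (-5388 + (-1 + 30)*85)/(-48673 - 40749) = (-5388 + 29*85)/(-89422) = (-5388 + 2465)*(-1/89422) = -2923*(-1/89422) = 2923/89422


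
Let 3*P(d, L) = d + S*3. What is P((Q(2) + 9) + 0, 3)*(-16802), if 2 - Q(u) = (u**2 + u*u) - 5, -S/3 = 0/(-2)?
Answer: -134416/3 ≈ -44805.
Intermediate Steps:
S = 0 (S = -0/(-2) = -0*(-1)/2 = -3*0 = 0)
Q(u) = 7 - 2*u**2 (Q(u) = 2 - ((u**2 + u*u) - 5) = 2 - ((u**2 + u**2) - 5) = 2 - (2*u**2 - 5) = 2 - (-5 + 2*u**2) = 2 + (5 - 2*u**2) = 7 - 2*u**2)
P(d, L) = d/3 (P(d, L) = (d + 0*3)/3 = (d + 0)/3 = d/3)
P((Q(2) + 9) + 0, 3)*(-16802) = ((((7 - 2*2**2) + 9) + 0)/3)*(-16802) = ((((7 - 2*4) + 9) + 0)/3)*(-16802) = ((((7 - 8) + 9) + 0)/3)*(-16802) = (((-1 + 9) + 0)/3)*(-16802) = ((8 + 0)/3)*(-16802) = ((1/3)*8)*(-16802) = (8/3)*(-16802) = -134416/3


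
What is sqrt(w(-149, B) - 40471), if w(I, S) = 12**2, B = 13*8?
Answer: 7*I*sqrt(823) ≈ 200.82*I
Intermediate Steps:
B = 104
w(I, S) = 144
sqrt(w(-149, B) - 40471) = sqrt(144 - 40471) = sqrt(-40327) = 7*I*sqrt(823)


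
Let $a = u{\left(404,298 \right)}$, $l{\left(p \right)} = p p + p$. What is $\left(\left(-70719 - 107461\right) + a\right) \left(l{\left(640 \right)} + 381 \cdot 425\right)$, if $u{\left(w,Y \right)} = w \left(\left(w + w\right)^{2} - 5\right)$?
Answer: $150809451813240$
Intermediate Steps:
$l{\left(p \right)} = p + p^{2}$ ($l{\left(p \right)} = p^{2} + p = p + p^{2}$)
$u{\left(w,Y \right)} = w \left(-5 + 4 w^{2}\right)$ ($u{\left(w,Y \right)} = w \left(\left(2 w\right)^{2} - 5\right) = w \left(4 w^{2} - 5\right) = w \left(-5 + 4 w^{2}\right)$)
$a = 263755036$ ($a = 404 \left(-5 + 4 \cdot 404^{2}\right) = 404 \left(-5 + 4 \cdot 163216\right) = 404 \left(-5 + 652864\right) = 404 \cdot 652859 = 263755036$)
$\left(\left(-70719 - 107461\right) + a\right) \left(l{\left(640 \right)} + 381 \cdot 425\right) = \left(\left(-70719 - 107461\right) + 263755036\right) \left(640 \left(1 + 640\right) + 381 \cdot 425\right) = \left(-178180 + 263755036\right) \left(640 \cdot 641 + 161925\right) = 263576856 \left(410240 + 161925\right) = 263576856 \cdot 572165 = 150809451813240$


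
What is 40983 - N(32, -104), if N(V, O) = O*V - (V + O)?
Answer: 44239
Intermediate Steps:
N(V, O) = -O - V + O*V (N(V, O) = O*V - (O + V) = O*V + (-O - V) = -O - V + O*V)
40983 - N(32, -104) = 40983 - (-1*(-104) - 1*32 - 104*32) = 40983 - (104 - 32 - 3328) = 40983 - 1*(-3256) = 40983 + 3256 = 44239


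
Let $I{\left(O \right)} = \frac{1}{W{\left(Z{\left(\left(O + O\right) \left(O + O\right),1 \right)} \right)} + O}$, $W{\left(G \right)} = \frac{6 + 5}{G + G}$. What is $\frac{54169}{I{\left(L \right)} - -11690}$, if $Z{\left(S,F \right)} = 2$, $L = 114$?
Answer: $\frac{25296923}{5459234} \approx 4.6338$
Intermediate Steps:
$W{\left(G \right)} = \frac{11}{2 G}$
$I{\left(O \right)} = \frac{1}{\frac{11}{4} + O}$ ($I{\left(O \right)} = \frac{1}{\frac{11}{2 \cdot 2} + O} = \frac{1}{\frac{11}{2} \cdot \frac{1}{2} + O} = \frac{1}{\frac{11}{4} + O}$)
$\frac{54169}{I{\left(L \right)} - -11690} = \frac{54169}{\frac{4}{11 + 4 \cdot 114} - -11690} = \frac{54169}{\frac{4}{11 + 456} + 11690} = \frac{54169}{\frac{4}{467} + 11690} = \frac{54169}{\frac{5459234}{467}} = 54169 \cdot \frac{467}{5459234} = \frac{25296923}{5459234}$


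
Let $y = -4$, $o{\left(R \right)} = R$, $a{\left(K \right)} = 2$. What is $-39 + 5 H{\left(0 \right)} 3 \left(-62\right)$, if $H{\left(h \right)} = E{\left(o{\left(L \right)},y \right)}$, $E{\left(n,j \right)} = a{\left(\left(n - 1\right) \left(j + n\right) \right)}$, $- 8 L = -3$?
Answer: $-1899$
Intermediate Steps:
$L = \frac{3}{8}$ ($L = \left(- \frac{1}{8}\right) \left(-3\right) = \frac{3}{8} \approx 0.375$)
$E{\left(n,j \right)} = 2$
$H{\left(h \right)} = 2$
$-39 + 5 H{\left(0 \right)} 3 \left(-62\right) = -39 + 5 \cdot 2 \cdot 3 \left(-62\right) = -39 + 10 \cdot 3 \left(-62\right) = -39 + 30 \left(-62\right) = -39 - 1860 = -1899$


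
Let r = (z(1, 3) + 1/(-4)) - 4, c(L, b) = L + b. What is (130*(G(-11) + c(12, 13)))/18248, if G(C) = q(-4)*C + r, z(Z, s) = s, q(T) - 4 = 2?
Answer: -10985/36496 ≈ -0.30099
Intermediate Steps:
q(T) = 6 (q(T) = 4 + 2 = 6)
r = -5/4 (r = (3 + 1/(-4)) - 4 = (3 - ¼) - 4 = 11/4 - 4 = -5/4 ≈ -1.2500)
G(C) = -5/4 + 6*C (G(C) = 6*C - 5/4 = -5/4 + 6*C)
(130*(G(-11) + c(12, 13)))/18248 = (130*((-5/4 + 6*(-11)) + (12 + 13)))/18248 = (130*((-5/4 - 66) + 25))*(1/18248) = (130*(-269/4 + 25))*(1/18248) = (130*(-169/4))*(1/18248) = -10985/2*1/18248 = -10985/36496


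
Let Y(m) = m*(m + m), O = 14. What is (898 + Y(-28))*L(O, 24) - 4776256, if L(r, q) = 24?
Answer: -4717072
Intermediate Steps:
Y(m) = 2*m² (Y(m) = m*(2*m) = 2*m²)
(898 + Y(-28))*L(O, 24) - 4776256 = (898 + 2*(-28)²)*24 - 4776256 = (898 + 2*784)*24 - 4776256 = (898 + 1568)*24 - 4776256 = 2466*24 - 4776256 = 59184 - 4776256 = -4717072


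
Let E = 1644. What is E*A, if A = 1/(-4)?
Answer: -411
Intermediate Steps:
A = -1/4 ≈ -0.25000
E*A = 1644*(-1/4) = -411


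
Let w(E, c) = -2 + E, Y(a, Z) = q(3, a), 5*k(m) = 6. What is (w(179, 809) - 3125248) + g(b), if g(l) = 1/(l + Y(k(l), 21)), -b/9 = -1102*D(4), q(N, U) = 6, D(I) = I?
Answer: -123996567137/39678 ≈ -3.1251e+6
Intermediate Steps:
k(m) = 6/5 (k(m) = (⅕)*6 = 6/5)
Y(a, Z) = 6
b = 39672 (b = -(-9918)*4 = -9*(-4408) = 39672)
g(l) = 1/(6 + l) (g(l) = 1/(l + 6) = 1/(6 + l))
(w(179, 809) - 3125248) + g(b) = ((-2 + 179) - 3125248) + 1/(6 + 39672) = (177 - 3125248) + 1/39678 = -3125071 + 1/39678 = -123996567137/39678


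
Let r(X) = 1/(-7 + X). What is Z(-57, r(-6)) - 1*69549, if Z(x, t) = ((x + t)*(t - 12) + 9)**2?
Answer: 11941151236/28561 ≈ 4.1809e+5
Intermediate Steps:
Z(x, t) = (9 + (-12 + t)*(t + x))**2 (Z(x, t) = ((t + x)*(-12 + t) + 9)**2 = ((-12 + t)*(t + x) + 9)**2 = (9 + (-12 + t)*(t + x))**2)
Z(-57, r(-6)) - 1*69549 = (9 + (1/(-7 - 6))**2 - 12/(-7 - 6) - 12*(-57) - 57/(-7 - 6))**2 - 1*69549 = (9 + (1/(-13))**2 - 12/(-13) + 684 - 57/(-13))**2 - 69549 = (9 + (-1/13)**2 - 12*(-1/13) + 684 - 1/13*(-57))**2 - 69549 = (9 + 1/169 + 12/13 + 684 + 57/13)**2 - 69549 = (118015/169)**2 - 69549 = 13927540225/28561 - 69549 = 11941151236/28561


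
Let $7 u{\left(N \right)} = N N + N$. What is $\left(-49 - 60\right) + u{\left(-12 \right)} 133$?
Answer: $2399$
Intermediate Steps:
$u{\left(N \right)} = \frac{N}{7} + \frac{N^{2}}{7}$ ($u{\left(N \right)} = \frac{N N + N}{7} = \frac{N^{2} + N}{7} = \frac{N + N^{2}}{7} = \frac{N}{7} + \frac{N^{2}}{7}$)
$\left(-49 - 60\right) + u{\left(-12 \right)} 133 = \left(-49 - 60\right) + \frac{1}{7} \left(-12\right) \left(1 - 12\right) 133 = \left(-49 - 60\right) + \frac{1}{7} \left(-12\right) \left(-11\right) 133 = -109 + \frac{132}{7} \cdot 133 = -109 + 2508 = 2399$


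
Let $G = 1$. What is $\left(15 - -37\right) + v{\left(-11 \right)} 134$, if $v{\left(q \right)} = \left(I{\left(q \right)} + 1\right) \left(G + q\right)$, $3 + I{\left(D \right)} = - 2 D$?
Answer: $-26748$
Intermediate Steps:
$I{\left(D \right)} = -3 - 2 D$
$v{\left(q \right)} = \left(1 + q\right) \left(-2 - 2 q\right)$ ($v{\left(q \right)} = \left(\left(-3 - 2 q\right) + 1\right) \left(1 + q\right) = \left(-2 - 2 q\right) \left(1 + q\right) = \left(1 + q\right) \left(-2 - 2 q\right)$)
$\left(15 - -37\right) + v{\left(-11 \right)} 134 = \left(15 - -37\right) + \left(-2 - -11 - - 11 \left(3 + 2 \left(-11\right)\right)\right) 134 = \left(15 + 37\right) + \left(-2 + 11 - - 11 \left(3 - 22\right)\right) 134 = 52 + \left(-2 + 11 - \left(-11\right) \left(-19\right)\right) 134 = 52 + \left(-2 + 11 - 209\right) 134 = 52 - 26800 = -26748$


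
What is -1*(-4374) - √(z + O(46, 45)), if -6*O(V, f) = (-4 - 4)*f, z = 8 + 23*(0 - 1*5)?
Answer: 4374 - I*√47 ≈ 4374.0 - 6.8557*I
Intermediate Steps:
z = -107 (z = 8 + 23*(0 - 5) = 8 + 23*(-5) = 8 - 115 = -107)
O(V, f) = 4*f/3 (O(V, f) = -(-4 - 4)*f/6 = -(-4)*f/3 = 4*f/3)
-1*(-4374) - √(z + O(46, 45)) = -1*(-4374) - √(-107 + (4/3)*45) = 4374 - √(-107 + 60) = 4374 - √(-47) = 4374 - I*√47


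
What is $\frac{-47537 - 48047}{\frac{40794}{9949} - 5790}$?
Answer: $\frac{237741304}{14390979} \approx 16.52$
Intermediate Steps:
$\frac{-47537 - 48047}{\frac{40794}{9949} - 5790} = - \frac{95584}{40794 \cdot \frac{1}{9949} - 5790} = - \frac{95584}{\frac{40794}{9949} - 5790} = - \frac{95584}{- \frac{57563916}{9949}} = \left(-95584\right) \left(- \frac{9949}{57563916}\right) = \frac{237741304}{14390979}$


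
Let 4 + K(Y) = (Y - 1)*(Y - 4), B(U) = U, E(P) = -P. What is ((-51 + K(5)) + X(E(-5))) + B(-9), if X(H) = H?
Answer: -55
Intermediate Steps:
K(Y) = -4 + (-1 + Y)*(-4 + Y) (K(Y) = -4 + (Y - 1)*(Y - 4) = -4 + (-1 + Y)*(-4 + Y))
((-51 + K(5)) + X(E(-5))) + B(-9) = ((-51 + 5*(-5 + 5)) - 1*(-5)) - 9 = ((-51 + 5*0) + 5) - 9 = ((-51 + 0) + 5) - 9 = (-51 + 5) - 9 = -46 - 9 = -55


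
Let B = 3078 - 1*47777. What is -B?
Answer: 44699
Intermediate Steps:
B = -44699 (B = 3078 - 47777 = -44699)
-B = -1*(-44699) = 44699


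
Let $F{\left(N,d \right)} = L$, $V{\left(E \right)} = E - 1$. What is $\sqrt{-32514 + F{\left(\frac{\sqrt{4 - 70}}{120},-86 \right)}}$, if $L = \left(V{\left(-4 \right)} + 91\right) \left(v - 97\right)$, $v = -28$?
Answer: $208 i \approx 208.0 i$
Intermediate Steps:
$V{\left(E \right)} = -1 + E$ ($V{\left(E \right)} = E - 1 = -1 + E$)
$L = -10750$ ($L = \left(\left(-1 - 4\right) + 91\right) \left(-28 - 97\right) = \left(-5 + 91\right) \left(-125\right) = 86 \left(-125\right) = -10750$)
$F{\left(N,d \right)} = -10750$
$\sqrt{-32514 + F{\left(\frac{\sqrt{4 - 70}}{120},-86 \right)}} = \sqrt{-32514 - 10750} = \sqrt{-43264} = 208 i$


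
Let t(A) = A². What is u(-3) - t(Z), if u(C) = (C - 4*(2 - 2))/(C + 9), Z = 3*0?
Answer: -½ ≈ -0.50000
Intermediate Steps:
Z = 0
u(C) = C/(9 + C) (u(C) = (C - 4*0)/(9 + C) = (C + 0)/(9 + C) = C/(9 + C))
u(-3) - t(Z) = -3/(9 - 3) - 1*0² = -3/6 - 1*0 = -3*⅙ + 0 = -½ + 0 = -½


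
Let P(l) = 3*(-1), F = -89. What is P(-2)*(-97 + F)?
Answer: 558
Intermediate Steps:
P(l) = -3
P(-2)*(-97 + F) = -3*(-97 - 89) = -3*(-186) = 558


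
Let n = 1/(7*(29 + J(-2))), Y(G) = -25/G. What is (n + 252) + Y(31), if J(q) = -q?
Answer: 54510/217 ≈ 251.20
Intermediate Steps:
n = 1/217 (n = 1/(7*(29 - 1*(-2))) = 1/(7*(29 + 2)) = 1/(7*31) = 1/217 ≈ 0.0046083)
(n + 252) + Y(31) = (1/217 + 252) - 25/31 = 54685/217 - 25*1/31 = 54685/217 - 25/31 = 54510/217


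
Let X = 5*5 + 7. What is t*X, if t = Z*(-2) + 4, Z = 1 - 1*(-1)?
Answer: 0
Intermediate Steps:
Z = 2 (Z = 1 + 1 = 2)
t = 0 (t = 2*(-2) + 4 = -4 + 4 = 0)
X = 32 (X = 25 + 7 = 32)
t*X = 0*32 = 0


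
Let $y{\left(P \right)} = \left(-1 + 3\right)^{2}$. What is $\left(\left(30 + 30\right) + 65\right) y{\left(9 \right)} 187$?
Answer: $93500$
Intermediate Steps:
$y{\left(P \right)} = 4$ ($y{\left(P \right)} = 2^{2} = 4$)
$\left(\left(30 + 30\right) + 65\right) y{\left(9 \right)} 187 = \left(\left(30 + 30\right) + 65\right) 4 \cdot 187 = \left(60 + 65\right) 4 \cdot 187 = 125 \cdot 4 \cdot 187 = 500 \cdot 187 = 93500$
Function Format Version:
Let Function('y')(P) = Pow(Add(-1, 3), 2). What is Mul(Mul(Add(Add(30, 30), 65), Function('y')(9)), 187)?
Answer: 93500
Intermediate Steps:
Function('y')(P) = 4 (Function('y')(P) = Pow(2, 2) = 4)
Mul(Mul(Add(Add(30, 30), 65), Function('y')(9)), 187) = Mul(Mul(Add(Add(30, 30), 65), 4), 187) = Mul(Mul(Add(60, 65), 4), 187) = Mul(Mul(125, 4), 187) = Mul(500, 187) = 93500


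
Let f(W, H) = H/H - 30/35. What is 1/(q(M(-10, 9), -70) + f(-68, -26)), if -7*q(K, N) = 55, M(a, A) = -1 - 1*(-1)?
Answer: -7/54 ≈ -0.12963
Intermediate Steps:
M(a, A) = 0 (M(a, A) = -1 + 1 = 0)
q(K, N) = -55/7 (q(K, N) = -1/7*55 = -55/7)
f(W, H) = 1/7 (f(W, H) = 1 - 30*1/35 = 1 - 6/7 = 1/7)
1/(q(M(-10, 9), -70) + f(-68, -26)) = 1/(-55/7 + 1/7) = 1/(-54/7) = -7/54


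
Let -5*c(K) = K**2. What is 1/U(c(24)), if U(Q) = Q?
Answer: -5/576 ≈ -0.0086806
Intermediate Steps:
c(K) = -K**2/5
1/U(c(24)) = 1/(-1/5*24**2) = 1/(-1/5*576) = 1/(-576/5) = -5/576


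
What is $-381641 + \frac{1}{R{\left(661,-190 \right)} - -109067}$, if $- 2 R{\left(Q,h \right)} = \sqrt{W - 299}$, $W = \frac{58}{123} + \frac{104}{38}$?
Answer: $- \frac{42438543140043640801}{111200167542437} + \frac{2 i \sqrt{1615486305}}{111200167542437} \approx -3.8164 \cdot 10^{5} + 7.229 \cdot 10^{-10} i$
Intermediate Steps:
$W = \frac{7498}{2337}$ ($W = 58 \cdot \frac{1}{123} + 104 \cdot \frac{1}{38} = \frac{58}{123} + \frac{52}{19} = \frac{7498}{2337} \approx 3.2084$)
$R{\left(Q,h \right)} = - \frac{i \sqrt{1615486305}}{4674}$ ($R{\left(Q,h \right)} = - \frac{\sqrt{\frac{7498}{2337} - 299}}{2} = - \frac{\sqrt{- \frac{691265}{2337}}}{2} = - \frac{\frac{1}{2337} i \sqrt{1615486305}}{2} = - \frac{i \sqrt{1615486305}}{4674}$)
$-381641 + \frac{1}{R{\left(661,-190 \right)} - -109067} = -381641 + \frac{1}{- \frac{i \sqrt{1615486305}}{4674} - -109067} = -381641 + \frac{1}{- \frac{i \sqrt{1615486305}}{4674} + \left(-20616 + 129683\right)} = -381641 + \frac{1}{- \frac{i \sqrt{1615486305}}{4674} + 109067} = -381641 + \frac{1}{109067 - \frac{i \sqrt{1615486305}}{4674}}$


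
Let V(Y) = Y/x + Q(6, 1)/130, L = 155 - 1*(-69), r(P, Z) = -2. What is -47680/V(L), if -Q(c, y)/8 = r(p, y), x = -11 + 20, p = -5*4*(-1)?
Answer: -3486600/1829 ≈ -1906.3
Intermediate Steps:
p = 20 (p = -20*(-1) = 20)
x = 9
Q(c, y) = 16 (Q(c, y) = -8*(-2) = 16)
L = 224 (L = 155 + 69 = 224)
V(Y) = 8/65 + Y/9 (V(Y) = Y/9 + 16/130 = Y*(⅑) + 16*(1/130) = Y/9 + 8/65 = 8/65 + Y/9)
-47680/V(L) = -47680/(8/65 + (⅑)*224) = -47680/(8/65 + 224/9) = -47680/14632/585 = -47680*585/14632 = -3486600/1829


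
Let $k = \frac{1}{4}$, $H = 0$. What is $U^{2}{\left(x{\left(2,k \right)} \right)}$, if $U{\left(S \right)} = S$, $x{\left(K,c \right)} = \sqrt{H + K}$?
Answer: $2$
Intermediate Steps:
$k = \frac{1}{4} \approx 0.25$
$x{\left(K,c \right)} = \sqrt{K}$ ($x{\left(K,c \right)} = \sqrt{0 + K} = \sqrt{K}$)
$U^{2}{\left(x{\left(2,k \right)} \right)} = \left(\sqrt{2}\right)^{2} = 2$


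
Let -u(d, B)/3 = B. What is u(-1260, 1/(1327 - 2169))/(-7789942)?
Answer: -3/6559131164 ≈ -4.5738e-10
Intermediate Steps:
u(d, B) = -3*B
u(-1260, 1/(1327 - 2169))/(-7789942) = -3/(1327 - 2169)/(-7789942) = -3/(-842)*(-1/7789942) = -3*(-1/842)*(-1/7789942) = (3/842)*(-1/7789942) = -3/6559131164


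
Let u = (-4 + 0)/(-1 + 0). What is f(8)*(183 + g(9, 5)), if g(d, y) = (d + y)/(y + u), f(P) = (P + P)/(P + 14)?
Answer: 1208/9 ≈ 134.22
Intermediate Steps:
u = 4 (u = -4/(-1) = -4*(-1) = 4)
f(P) = 2*P/(14 + P) (f(P) = (2*P)/(14 + P) = 2*P/(14 + P))
g(d, y) = (d + y)/(4 + y) (g(d, y) = (d + y)/(y + 4) = (d + y)/(4 + y))
f(8)*(183 + g(9, 5)) = (2*8/(14 + 8))*(183 + (9 + 5)/(4 + 5)) = (2*8/22)*(183 + 14/9) = (2*8*(1/22))*(183 + (1/9)*14) = 8*(183 + 14/9)/11 = (8/11)*(1661/9) = 1208/9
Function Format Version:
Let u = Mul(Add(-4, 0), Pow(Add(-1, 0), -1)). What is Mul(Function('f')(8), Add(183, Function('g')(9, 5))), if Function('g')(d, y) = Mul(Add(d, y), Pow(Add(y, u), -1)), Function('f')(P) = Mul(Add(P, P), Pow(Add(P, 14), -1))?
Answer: Rational(1208, 9) ≈ 134.22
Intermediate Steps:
u = 4 (u = Mul(-4, Pow(-1, -1)) = Mul(-4, -1) = 4)
Function('f')(P) = Mul(2, P, Pow(Add(14, P), -1)) (Function('f')(P) = Mul(Mul(2, P), Pow(Add(14, P), -1)) = Mul(2, P, Pow(Add(14, P), -1)))
Function('g')(d, y) = Mul(Pow(Add(4, y), -1), Add(d, y)) (Function('g')(d, y) = Mul(Add(d, y), Pow(Add(y, 4), -1)) = Mul(Add(d, y), Pow(Add(4, y), -1)) = Mul(Pow(Add(4, y), -1), Add(d, y)))
Mul(Function('f')(8), Add(183, Function('g')(9, 5))) = Mul(Mul(2, 8, Pow(Add(14, 8), -1)), Add(183, Mul(Pow(Add(4, 5), -1), Add(9, 5)))) = Mul(Mul(2, 8, Pow(22, -1)), Add(183, Mul(Pow(9, -1), 14))) = Mul(Mul(2, 8, Rational(1, 22)), Add(183, Mul(Rational(1, 9), 14))) = Mul(Rational(8, 11), Add(183, Rational(14, 9))) = Mul(Rational(8, 11), Rational(1661, 9)) = Rational(1208, 9)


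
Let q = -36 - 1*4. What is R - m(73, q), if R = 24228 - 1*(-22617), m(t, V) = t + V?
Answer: 46812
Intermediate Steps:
q = -40 (q = -36 - 4 = -40)
m(t, V) = V + t
R = 46845 (R = 24228 + 22617 = 46845)
R - m(73, q) = 46845 - (-40 + 73) = 46845 - 1*33 = 46845 - 33 = 46812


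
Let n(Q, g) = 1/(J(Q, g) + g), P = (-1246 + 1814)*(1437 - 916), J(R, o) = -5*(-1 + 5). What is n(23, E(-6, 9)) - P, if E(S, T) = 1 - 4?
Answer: -6806345/23 ≈ -2.9593e+5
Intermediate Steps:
J(R, o) = -20 (J(R, o) = -5*4 = -20)
P = 295928 (P = 568*521 = 295928)
E(S, T) = -3
n(Q, g) = 1/(-20 + g)
n(23, E(-6, 9)) - P = 1/(-20 - 3) - 1*295928 = 1/(-23) - 295928 = -1/23 - 295928 = -6806345/23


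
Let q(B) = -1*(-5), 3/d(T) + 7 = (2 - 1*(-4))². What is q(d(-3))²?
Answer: 25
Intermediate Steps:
d(T) = 3/29 (d(T) = 3/(-7 + (2 - 1*(-4))²) = 3/(-7 + (2 + 4)²) = 3/(-7 + 6²) = 3/(-7 + 36) = 3/29)
q(B) = 5
q(d(-3))² = 5² = 25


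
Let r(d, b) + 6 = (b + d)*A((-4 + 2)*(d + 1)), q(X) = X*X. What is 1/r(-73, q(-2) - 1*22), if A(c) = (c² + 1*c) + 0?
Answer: -1/1900086 ≈ -5.2629e-7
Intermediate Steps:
q(X) = X²
A(c) = c + c² (A(c) = (c² + c) + 0 = (c + c²) + 0 = c + c²)
r(d, b) = -6 + (-1 - 2*d)*(-2 - 2*d)*(b + d) (r(d, b) = -6 + (b + d)*(((-4 + 2)*(d + 1))*(1 + (-4 + 2)*(d + 1))) = -6 + (b + d)*((-2*(1 + d))*(1 - 2*(1 + d))) = -6 + (b + d)*((-2 - 2*d)*(1 + (-2 - 2*d))) = -6 + (b + d)*((-2 - 2*d)*(-1 - 2*d)) = -6 + (b + d)*((-1 - 2*d)*(-2 - 2*d)) = -6 + (-1 - 2*d)*(-2 - 2*d)*(b + d))
1/r(-73, q(-2) - 1*22) = 1/(-6 + 2*((-2)² - 1*22)*(1 - 73)*(1 + 2*(-73)) + 2*(-73)*(1 - 73)*(1 + 2*(-73))) = 1/(-6 + 2*(4 - 22)*(-72)*(1 - 146) + 2*(-73)*(-72)*(1 - 146)) = 1/(-6 + 2*(-18)*(-72)*(-145) + 2*(-73)*(-72)*(-145)) = 1/(-6 - 375840 - 1524240) = 1/(-1900086) = -1/1900086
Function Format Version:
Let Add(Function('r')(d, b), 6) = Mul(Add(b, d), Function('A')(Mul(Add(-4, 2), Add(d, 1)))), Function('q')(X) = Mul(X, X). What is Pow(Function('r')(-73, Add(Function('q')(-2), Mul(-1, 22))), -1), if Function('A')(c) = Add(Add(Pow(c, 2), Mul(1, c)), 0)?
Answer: Rational(-1, 1900086) ≈ -5.2629e-7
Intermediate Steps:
Function('q')(X) = Pow(X, 2)
Function('A')(c) = Add(c, Pow(c, 2)) (Function('A')(c) = Add(Add(Pow(c, 2), c), 0) = Add(Add(c, Pow(c, 2)), 0) = Add(c, Pow(c, 2)))
Function('r')(d, b) = Add(-6, Mul(Add(-1, Mul(-2, d)), Add(-2, Mul(-2, d)), Add(b, d))) (Function('r')(d, b) = Add(-6, Mul(Add(b, d), Mul(Mul(Add(-4, 2), Add(d, 1)), Add(1, Mul(Add(-4, 2), Add(d, 1)))))) = Add(-6, Mul(Add(b, d), Mul(Mul(-2, Add(1, d)), Add(1, Mul(-2, Add(1, d)))))) = Add(-6, Mul(Add(b, d), Mul(Add(-2, Mul(-2, d)), Add(1, Add(-2, Mul(-2, d)))))) = Add(-6, Mul(Add(b, d), Mul(Add(-2, Mul(-2, d)), Add(-1, Mul(-2, d))))) = Add(-6, Mul(Add(b, d), Mul(Add(-1, Mul(-2, d)), Add(-2, Mul(-2, d))))) = Add(-6, Mul(Add(-1, Mul(-2, d)), Add(-2, Mul(-2, d)), Add(b, d))))
Pow(Function('r')(-73, Add(Function('q')(-2), Mul(-1, 22))), -1) = Pow(Add(-6, Mul(2, Add(Pow(-2, 2), Mul(-1, 22)), Add(1, -73), Add(1, Mul(2, -73))), Mul(2, -73, Add(1, -73), Add(1, Mul(2, -73)))), -1) = Pow(Add(-6, Mul(2, Add(4, -22), -72, Add(1, -146)), Mul(2, -73, -72, Add(1, -146))), -1) = Pow(Add(-6, Mul(2, -18, -72, -145), Mul(2, -73, -72, -145)), -1) = Pow(Add(-6, -375840, -1524240), -1) = Pow(-1900086, -1) = Rational(-1, 1900086)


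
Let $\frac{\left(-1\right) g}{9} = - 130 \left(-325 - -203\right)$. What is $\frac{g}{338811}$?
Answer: $- \frac{47580}{112937} \approx -0.4213$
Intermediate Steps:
$g = -142740$ ($g = - 9 \left(- 130 \left(-325 - -203\right)\right) = - 9 \left(- 130 \left(-325 + 203\right)\right) = - 9 \left(\left(-130\right) \left(-122\right)\right) = \left(-9\right) 15860 = -142740$)
$\frac{g}{338811} = - \frac{142740}{338811} = \left(-142740\right) \frac{1}{338811} = - \frac{47580}{112937}$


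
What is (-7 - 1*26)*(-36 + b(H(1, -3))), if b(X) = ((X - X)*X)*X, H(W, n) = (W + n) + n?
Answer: 1188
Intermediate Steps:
H(W, n) = W + 2*n
b(X) = 0 (b(X) = (0*X)*X = 0*X = 0)
(-7 - 1*26)*(-36 + b(H(1, -3))) = (-7 - 1*26)*(-36 + 0) = (-7 - 26)*(-36) = -33*(-36) = 1188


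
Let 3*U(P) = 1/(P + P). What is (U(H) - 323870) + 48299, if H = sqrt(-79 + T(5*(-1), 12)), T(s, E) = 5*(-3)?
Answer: -275571 - I*sqrt(94)/564 ≈ -2.7557e+5 - 0.01719*I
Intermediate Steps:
T(s, E) = -15
H = I*sqrt(94) (H = sqrt(-79 - 15) = sqrt(-94) = I*sqrt(94) ≈ 9.6954*I)
U(P) = 1/(6*P) (U(P) = 1/(3*(P + P)) = 1/(3*((2*P))) = (1/(2*P))/3 = 1/(6*P))
(U(H) - 323870) + 48299 = (1/(6*((I*sqrt(94)))) - 323870) + 48299 = ((-I*sqrt(94)/94)/6 - 323870) + 48299 = (-I*sqrt(94)/564 - 323870) + 48299 = (-323870 - I*sqrt(94)/564) + 48299 = -275571 - I*sqrt(94)/564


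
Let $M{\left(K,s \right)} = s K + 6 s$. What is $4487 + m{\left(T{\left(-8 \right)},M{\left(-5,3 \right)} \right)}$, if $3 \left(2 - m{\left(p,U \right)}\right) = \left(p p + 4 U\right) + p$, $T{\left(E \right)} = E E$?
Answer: $\frac{9295}{3} \approx 3098.3$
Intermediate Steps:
$T{\left(E \right)} = E^{2}$
$M{\left(K,s \right)} = 6 s + K s$ ($M{\left(K,s \right)} = K s + 6 s = 6 s + K s$)
$m{\left(p,U \right)} = 2 - \frac{4 U}{3} - \frac{p}{3} - \frac{p^{2}}{3}$ ($m{\left(p,U \right)} = 2 - \frac{\left(p p + 4 U\right) + p}{3} = 2 - \frac{\left(p^{2} + 4 U\right) + p}{3} = 2 - \frac{p + p^{2} + 4 U}{3} = 2 - \left(\frac{p}{3} + \frac{p^{2}}{3} + \frac{4 U}{3}\right) = 2 - \frac{4 U}{3} - \frac{p}{3} - \frac{p^{2}}{3}$)
$4487 + m{\left(T{\left(-8 \right)},M{\left(-5,3 \right)} \right)} = 4487 - \left(-2 + \frac{64}{3} + \frac{4096}{3} + \frac{4}{3} \cdot 3 \left(6 - 5\right)\right) = 4487 - \left(\frac{58}{3} + \frac{4096}{3} + \frac{4}{3} \cdot 3 \cdot 1\right) = 4487 - \frac{4166}{3} = \frac{9295}{3}$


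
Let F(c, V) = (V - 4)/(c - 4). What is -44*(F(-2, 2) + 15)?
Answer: -2024/3 ≈ -674.67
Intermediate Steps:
F(c, V) = (-4 + V)/(-4 + c)
-44*(F(-2, 2) + 15) = -44*((-4 + 2)/(-4 - 2) + 15) = -44*(-2/(-6) + 15) = -44*(-⅙*(-2) + 15) = -44*(⅓ + 15) = -44*46/3 = -2024/3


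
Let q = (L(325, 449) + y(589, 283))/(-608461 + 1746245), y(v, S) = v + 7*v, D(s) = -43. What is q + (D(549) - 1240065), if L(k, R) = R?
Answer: -1410975035511/1137784 ≈ -1.2401e+6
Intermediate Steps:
y(v, S) = 8*v
q = 5161/1137784 (q = (449 + 8*589)/(-608461 + 1746245) = (449 + 4712)/1137784 = 5161*(1/1137784) = 5161/1137784 ≈ 0.0045360)
q + (D(549) - 1240065) = 5161/1137784 + (-43 - 1240065) = 5161/1137784 - 1240108 = -1410975035511/1137784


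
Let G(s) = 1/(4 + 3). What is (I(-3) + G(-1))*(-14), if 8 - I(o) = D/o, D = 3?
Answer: -128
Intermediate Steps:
I(o) = 8 - 3/o
G(s) = ⅐ (G(s) = 1/7 = ⅐)
(I(-3) + G(-1))*(-14) = ((8 - 3/(-3)) + ⅐)*(-14) = ((8 - 3*(-⅓)) + ⅐)*(-14) = ((8 + 1) + ⅐)*(-14) = (9 + ⅐)*(-14) = (64/7)*(-14) = -128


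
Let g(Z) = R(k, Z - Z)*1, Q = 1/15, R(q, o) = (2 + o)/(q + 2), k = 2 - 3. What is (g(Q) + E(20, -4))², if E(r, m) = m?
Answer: 4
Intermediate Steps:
k = -1
R(q, o) = (2 + o)/(2 + q)
Q = 1/15 ≈ 0.066667
g(Z) = 2 (g(Z) = ((2 + (Z - Z))/(2 - 1))*1 = ((2 + 0)/1)*1 = (1*2)*1 = 2*1 = 2)
(g(Q) + E(20, -4))² = (2 - 4)² = (-2)² = 4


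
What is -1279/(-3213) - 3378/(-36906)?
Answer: 9676048/19763163 ≈ 0.48960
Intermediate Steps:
-1279/(-3213) - 3378/(-36906) = -1279*(-1/3213) - 3378*(-1/36906) = 1279/3213 + 563/6151 = 9676048/19763163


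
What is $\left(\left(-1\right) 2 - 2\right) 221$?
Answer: $-884$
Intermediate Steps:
$\left(\left(-1\right) 2 - 2\right) 221 = \left(-2 - 2\right) 221 = \left(-4\right) 221 = -884$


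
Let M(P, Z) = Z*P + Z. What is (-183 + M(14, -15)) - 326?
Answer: -734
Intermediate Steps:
M(P, Z) = Z + P*Z (M(P, Z) = P*Z + Z = Z + P*Z)
(-183 + M(14, -15)) - 326 = (-183 - 15*(1 + 14)) - 326 = (-183 - 15*15) - 326 = (-183 - 225) - 326 = -408 - 326 = -734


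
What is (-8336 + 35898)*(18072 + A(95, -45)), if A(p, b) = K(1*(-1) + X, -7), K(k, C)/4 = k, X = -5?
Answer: 497438976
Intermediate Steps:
K(k, C) = 4*k
A(p, b) = -24 (A(p, b) = 4*(1*(-1) - 5) = 4*(-1 - 5) = 4*(-6) = -24)
(-8336 + 35898)*(18072 + A(95, -45)) = (-8336 + 35898)*(18072 - 24) = 27562*18048 = 497438976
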